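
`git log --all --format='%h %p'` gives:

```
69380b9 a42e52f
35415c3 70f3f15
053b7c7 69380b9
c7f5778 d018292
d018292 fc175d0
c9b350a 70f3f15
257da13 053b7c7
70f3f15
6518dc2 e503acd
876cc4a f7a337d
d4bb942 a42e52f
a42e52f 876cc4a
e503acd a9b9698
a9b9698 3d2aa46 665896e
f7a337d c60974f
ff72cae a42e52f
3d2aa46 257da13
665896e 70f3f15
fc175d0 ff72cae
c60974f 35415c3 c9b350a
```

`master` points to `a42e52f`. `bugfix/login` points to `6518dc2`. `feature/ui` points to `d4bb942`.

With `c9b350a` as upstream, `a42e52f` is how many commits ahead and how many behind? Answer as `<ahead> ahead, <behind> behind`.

5 ahead, 0 behind

Reachable from a42e52f: {35415c3, 70f3f15, 876cc4a, a42e52f, c60974f, c9b350a, f7a337d}.
Reachable from c9b350a: {70f3f15, c9b350a}.
Only in a42e52f's history (ahead): {35415c3, 876cc4a, a42e52f, c60974f, f7a337d} — 5.
Only in c9b350a's history (behind): {} — 0.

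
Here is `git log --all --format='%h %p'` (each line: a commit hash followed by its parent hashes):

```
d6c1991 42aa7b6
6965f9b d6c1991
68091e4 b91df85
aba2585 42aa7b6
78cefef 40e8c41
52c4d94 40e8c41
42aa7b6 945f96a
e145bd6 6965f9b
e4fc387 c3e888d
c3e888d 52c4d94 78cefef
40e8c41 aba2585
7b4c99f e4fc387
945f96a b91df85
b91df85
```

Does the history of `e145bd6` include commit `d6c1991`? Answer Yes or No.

Ancestors of e145bd6 (commits reachable by following parents): {42aa7b6, 6965f9b, 945f96a, b91df85, d6c1991, e145bd6}.
d6c1991 is in that set, so it is an ancestor of e145bd6.

Yes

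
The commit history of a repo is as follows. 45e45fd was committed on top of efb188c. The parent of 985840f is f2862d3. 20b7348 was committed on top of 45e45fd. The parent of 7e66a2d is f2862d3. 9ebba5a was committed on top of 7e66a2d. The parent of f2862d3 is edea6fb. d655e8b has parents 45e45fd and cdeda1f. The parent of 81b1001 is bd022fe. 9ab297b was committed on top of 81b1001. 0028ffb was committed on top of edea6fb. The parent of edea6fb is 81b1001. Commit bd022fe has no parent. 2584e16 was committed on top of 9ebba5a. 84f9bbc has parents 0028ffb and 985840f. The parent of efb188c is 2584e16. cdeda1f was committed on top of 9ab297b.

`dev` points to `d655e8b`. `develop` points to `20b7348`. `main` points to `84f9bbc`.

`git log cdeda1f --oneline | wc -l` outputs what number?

4

Walking parent pointers from cdeda1f: reachable set = {81b1001, 9ab297b, bd022fe, cdeda1f}.
That is 4 commits.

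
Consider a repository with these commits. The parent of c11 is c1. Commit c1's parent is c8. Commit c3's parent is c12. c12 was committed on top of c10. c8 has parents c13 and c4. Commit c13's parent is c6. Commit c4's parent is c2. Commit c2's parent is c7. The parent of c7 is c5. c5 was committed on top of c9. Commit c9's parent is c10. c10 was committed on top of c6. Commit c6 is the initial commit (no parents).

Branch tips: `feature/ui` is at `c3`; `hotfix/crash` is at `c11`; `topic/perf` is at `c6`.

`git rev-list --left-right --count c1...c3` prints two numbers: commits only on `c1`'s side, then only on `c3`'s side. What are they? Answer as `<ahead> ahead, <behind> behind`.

Reachable from c1: {c1, c10, c13, c2, c4, c5, c6, c7, c8, c9}.
Reachable from c3: {c10, c12, c3, c6}.
Only in c1's history (ahead): {c1, c13, c2, c4, c5, c7, c8, c9} — 8.
Only in c3's history (behind): {c12, c3} — 2.

8 ahead, 2 behind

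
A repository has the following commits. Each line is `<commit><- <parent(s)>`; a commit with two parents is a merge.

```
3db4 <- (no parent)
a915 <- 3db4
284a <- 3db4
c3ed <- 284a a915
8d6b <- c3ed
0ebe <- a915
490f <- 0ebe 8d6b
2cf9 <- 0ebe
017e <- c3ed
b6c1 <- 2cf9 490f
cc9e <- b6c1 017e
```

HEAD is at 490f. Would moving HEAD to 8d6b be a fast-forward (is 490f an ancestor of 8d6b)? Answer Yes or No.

A fast-forward from 490f to 8d6b is possible iff 490f is an ancestor of 8d6b.
Ancestors of 8d6b: {284a, 3db4, 8d6b, a915, c3ed}.
490f is not among them, so fast-forward is not possible.

No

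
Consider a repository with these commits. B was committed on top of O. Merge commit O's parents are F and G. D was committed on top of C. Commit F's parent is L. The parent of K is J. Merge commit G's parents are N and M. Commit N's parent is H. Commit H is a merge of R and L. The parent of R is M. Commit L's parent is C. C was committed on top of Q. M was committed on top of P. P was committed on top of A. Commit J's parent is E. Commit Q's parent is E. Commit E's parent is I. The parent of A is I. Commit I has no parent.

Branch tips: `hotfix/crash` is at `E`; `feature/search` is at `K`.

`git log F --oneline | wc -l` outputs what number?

6

Walking parent pointers from F: reachable set = {C, E, F, I, L, Q}.
That is 6 commits.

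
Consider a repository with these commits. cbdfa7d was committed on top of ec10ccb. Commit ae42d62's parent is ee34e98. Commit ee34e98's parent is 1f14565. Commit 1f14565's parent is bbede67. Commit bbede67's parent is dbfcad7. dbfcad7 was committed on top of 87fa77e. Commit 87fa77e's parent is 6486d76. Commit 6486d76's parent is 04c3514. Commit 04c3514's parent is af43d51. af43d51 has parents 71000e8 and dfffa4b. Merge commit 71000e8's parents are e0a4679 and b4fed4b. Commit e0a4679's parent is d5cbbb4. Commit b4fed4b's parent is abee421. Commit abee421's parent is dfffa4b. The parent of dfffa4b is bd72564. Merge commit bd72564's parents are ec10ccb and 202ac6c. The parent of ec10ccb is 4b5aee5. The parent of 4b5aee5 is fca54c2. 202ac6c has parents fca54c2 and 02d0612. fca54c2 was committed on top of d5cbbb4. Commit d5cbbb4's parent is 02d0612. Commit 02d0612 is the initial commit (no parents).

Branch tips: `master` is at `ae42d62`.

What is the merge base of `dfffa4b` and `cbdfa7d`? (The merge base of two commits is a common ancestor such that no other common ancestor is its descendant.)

Ancestors of dfffa4b: {02d0612, 202ac6c, 4b5aee5, bd72564, d5cbbb4, dfffa4b, ec10ccb, fca54c2}.
Ancestors of cbdfa7d: {02d0612, 4b5aee5, cbdfa7d, d5cbbb4, ec10ccb, fca54c2}.
Common ancestors: {02d0612, 4b5aee5, d5cbbb4, ec10ccb, fca54c2}.
Among these, ec10ccb is not an ancestor of any other common ancestor — it is the merge base.

ec10ccb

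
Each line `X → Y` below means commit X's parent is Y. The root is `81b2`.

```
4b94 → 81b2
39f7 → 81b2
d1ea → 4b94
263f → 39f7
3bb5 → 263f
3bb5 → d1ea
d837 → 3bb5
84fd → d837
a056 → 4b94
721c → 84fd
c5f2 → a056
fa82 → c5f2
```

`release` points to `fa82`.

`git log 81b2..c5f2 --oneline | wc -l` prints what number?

Reachable from c5f2: {4b94, 81b2, a056, c5f2}.
Reachable from 81b2: {81b2}.
In c5f2's history but not 81b2's: {4b94, a056, c5f2} — 3 commits.

3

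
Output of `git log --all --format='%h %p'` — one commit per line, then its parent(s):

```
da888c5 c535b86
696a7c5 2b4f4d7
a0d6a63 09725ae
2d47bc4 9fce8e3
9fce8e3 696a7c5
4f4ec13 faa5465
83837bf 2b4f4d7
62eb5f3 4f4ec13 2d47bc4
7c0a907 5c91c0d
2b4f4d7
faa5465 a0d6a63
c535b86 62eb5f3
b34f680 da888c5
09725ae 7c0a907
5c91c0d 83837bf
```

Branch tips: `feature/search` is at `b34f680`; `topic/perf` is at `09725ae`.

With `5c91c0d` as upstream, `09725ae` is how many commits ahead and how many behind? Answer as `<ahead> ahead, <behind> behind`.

2 ahead, 0 behind

Reachable from 09725ae: {09725ae, 2b4f4d7, 5c91c0d, 7c0a907, 83837bf}.
Reachable from 5c91c0d: {2b4f4d7, 5c91c0d, 83837bf}.
Only in 09725ae's history (ahead): {09725ae, 7c0a907} — 2.
Only in 5c91c0d's history (behind): {} — 0.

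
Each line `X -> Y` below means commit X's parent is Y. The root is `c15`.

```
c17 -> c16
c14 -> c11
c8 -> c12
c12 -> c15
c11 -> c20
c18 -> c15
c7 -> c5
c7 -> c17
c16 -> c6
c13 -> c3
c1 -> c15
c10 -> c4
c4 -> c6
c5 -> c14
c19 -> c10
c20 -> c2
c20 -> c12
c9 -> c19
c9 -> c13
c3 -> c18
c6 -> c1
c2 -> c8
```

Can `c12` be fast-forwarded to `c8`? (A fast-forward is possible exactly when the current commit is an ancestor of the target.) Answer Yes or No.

Yes

A fast-forward from c12 to c8 is possible iff c12 is an ancestor of c8.
Ancestors of c8: {c12, c15, c8}.
c12 is among them, so fast-forward is possible.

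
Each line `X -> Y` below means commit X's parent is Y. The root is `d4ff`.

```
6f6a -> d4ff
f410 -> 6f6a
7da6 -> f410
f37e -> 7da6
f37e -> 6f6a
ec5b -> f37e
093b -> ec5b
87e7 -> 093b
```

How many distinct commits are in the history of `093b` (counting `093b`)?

Walking parent pointers from 093b: reachable set = {093b, 6f6a, 7da6, d4ff, ec5b, f37e, f410}.
That is 7 commits.

7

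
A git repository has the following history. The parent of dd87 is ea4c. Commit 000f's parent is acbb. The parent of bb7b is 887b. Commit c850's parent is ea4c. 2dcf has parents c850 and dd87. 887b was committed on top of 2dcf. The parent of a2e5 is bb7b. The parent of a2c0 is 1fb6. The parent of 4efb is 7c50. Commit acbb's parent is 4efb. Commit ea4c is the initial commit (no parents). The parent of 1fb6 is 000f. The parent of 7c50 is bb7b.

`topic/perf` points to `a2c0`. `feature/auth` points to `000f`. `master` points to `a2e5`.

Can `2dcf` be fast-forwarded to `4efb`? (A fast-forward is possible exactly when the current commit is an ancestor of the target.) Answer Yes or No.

Yes

A fast-forward from 2dcf to 4efb is possible iff 2dcf is an ancestor of 4efb.
Ancestors of 4efb: {2dcf, 4efb, 7c50, 887b, bb7b, c850, dd87, ea4c}.
2dcf is among them, so fast-forward is possible.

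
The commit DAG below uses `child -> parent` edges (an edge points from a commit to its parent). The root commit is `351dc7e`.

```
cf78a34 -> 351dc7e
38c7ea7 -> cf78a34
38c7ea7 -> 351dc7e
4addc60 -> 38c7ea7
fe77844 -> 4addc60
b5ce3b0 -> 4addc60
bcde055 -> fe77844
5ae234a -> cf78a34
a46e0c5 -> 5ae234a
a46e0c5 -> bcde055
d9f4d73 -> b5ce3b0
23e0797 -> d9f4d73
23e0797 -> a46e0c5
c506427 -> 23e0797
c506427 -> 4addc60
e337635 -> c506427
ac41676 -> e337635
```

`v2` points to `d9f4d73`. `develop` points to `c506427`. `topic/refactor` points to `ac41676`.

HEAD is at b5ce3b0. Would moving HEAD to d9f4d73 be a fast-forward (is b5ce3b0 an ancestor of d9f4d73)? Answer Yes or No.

A fast-forward from b5ce3b0 to d9f4d73 is possible iff b5ce3b0 is an ancestor of d9f4d73.
Ancestors of d9f4d73: {351dc7e, 38c7ea7, 4addc60, b5ce3b0, cf78a34, d9f4d73}.
b5ce3b0 is among them, so fast-forward is possible.

Yes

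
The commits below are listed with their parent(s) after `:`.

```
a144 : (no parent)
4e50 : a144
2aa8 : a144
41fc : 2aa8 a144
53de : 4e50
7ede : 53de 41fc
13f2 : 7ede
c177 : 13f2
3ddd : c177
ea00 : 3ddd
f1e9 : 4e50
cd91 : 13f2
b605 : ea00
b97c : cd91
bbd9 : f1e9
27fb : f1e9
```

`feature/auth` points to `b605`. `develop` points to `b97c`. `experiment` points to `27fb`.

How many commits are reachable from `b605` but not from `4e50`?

9

Reachable from b605: {13f2, 2aa8, 3ddd, 41fc, 4e50, 53de, 7ede, a144, b605, c177, ea00}.
Reachable from 4e50: {4e50, a144}.
In b605's history but not 4e50's: {13f2, 2aa8, 3ddd, 41fc, 53de, 7ede, b605, c177, ea00} — 9 commits.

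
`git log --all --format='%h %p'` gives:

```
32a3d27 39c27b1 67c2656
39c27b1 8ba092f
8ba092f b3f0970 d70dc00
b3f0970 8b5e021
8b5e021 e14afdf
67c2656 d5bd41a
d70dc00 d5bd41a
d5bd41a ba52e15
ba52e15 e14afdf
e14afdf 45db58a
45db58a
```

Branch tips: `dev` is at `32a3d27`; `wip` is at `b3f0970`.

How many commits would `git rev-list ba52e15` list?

Walking parent pointers from ba52e15: reachable set = {45db58a, ba52e15, e14afdf}.
That is 3 commits.

3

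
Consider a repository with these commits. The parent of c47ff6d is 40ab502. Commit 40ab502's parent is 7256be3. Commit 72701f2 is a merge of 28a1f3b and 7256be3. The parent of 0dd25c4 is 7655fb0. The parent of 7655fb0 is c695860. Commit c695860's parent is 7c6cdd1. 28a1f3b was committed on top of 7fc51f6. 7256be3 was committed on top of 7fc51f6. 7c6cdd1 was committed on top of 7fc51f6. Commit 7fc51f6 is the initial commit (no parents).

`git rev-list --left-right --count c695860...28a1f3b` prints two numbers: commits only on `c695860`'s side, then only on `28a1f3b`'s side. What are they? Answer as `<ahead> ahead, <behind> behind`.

2 ahead, 1 behind

Reachable from c695860: {7c6cdd1, 7fc51f6, c695860}.
Reachable from 28a1f3b: {28a1f3b, 7fc51f6}.
Only in c695860's history (ahead): {7c6cdd1, c695860} — 2.
Only in 28a1f3b's history (behind): {28a1f3b} — 1.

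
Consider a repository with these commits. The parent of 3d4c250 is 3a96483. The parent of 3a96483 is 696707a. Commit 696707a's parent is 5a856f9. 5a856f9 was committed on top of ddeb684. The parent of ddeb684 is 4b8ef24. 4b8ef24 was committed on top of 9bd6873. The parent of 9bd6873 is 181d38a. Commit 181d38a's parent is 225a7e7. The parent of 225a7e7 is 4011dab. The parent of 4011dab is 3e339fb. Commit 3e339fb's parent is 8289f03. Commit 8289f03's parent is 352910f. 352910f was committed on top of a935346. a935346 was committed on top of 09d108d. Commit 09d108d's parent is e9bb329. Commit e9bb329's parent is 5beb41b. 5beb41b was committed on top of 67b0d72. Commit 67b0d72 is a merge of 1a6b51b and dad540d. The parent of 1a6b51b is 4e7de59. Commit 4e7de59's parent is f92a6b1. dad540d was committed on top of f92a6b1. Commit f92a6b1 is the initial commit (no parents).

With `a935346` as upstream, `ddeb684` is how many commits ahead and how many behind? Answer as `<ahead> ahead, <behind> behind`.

Reachable from ddeb684: {09d108d, 181d38a, 1a6b51b, 225a7e7, 352910f, 3e339fb, 4011dab, 4b8ef24, 4e7de59, 5beb41b, 67b0d72, 8289f03, 9bd6873, a935346, dad540d, ddeb684, e9bb329, f92a6b1}.
Reachable from a935346: {09d108d, 1a6b51b, 4e7de59, 5beb41b, 67b0d72, a935346, dad540d, e9bb329, f92a6b1}.
Only in ddeb684's history (ahead): {181d38a, 225a7e7, 352910f, 3e339fb, 4011dab, 4b8ef24, 8289f03, 9bd6873, ddeb684} — 9.
Only in a935346's history (behind): {} — 0.

9 ahead, 0 behind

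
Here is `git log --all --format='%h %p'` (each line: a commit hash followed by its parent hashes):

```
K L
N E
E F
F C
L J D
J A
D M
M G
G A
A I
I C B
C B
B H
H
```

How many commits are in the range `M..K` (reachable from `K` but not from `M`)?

4

Reachable from K: {A, B, C, D, G, H, I, J, K, L, M}.
Reachable from M: {A, B, C, G, H, I, M}.
In K's history but not M's: {D, J, K, L} — 4 commits.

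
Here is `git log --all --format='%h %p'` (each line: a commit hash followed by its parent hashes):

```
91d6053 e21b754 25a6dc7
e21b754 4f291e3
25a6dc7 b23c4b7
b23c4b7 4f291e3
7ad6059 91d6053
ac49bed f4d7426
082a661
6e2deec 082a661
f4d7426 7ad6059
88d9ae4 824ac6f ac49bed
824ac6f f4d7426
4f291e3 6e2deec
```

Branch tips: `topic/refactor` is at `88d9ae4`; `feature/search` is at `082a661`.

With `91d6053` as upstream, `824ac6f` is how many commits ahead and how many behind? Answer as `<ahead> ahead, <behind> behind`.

Reachable from 824ac6f: {082a661, 25a6dc7, 4f291e3, 6e2deec, 7ad6059, 824ac6f, 91d6053, b23c4b7, e21b754, f4d7426}.
Reachable from 91d6053: {082a661, 25a6dc7, 4f291e3, 6e2deec, 91d6053, b23c4b7, e21b754}.
Only in 824ac6f's history (ahead): {7ad6059, 824ac6f, f4d7426} — 3.
Only in 91d6053's history (behind): {} — 0.

3 ahead, 0 behind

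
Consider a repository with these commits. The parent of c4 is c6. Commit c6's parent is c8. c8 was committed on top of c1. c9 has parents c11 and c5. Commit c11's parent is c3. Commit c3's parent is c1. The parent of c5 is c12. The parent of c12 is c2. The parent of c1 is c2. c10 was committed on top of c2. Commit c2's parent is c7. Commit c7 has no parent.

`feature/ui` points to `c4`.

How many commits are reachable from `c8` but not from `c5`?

Reachable from c8: {c1, c2, c7, c8}.
Reachable from c5: {c12, c2, c5, c7}.
In c8's history but not c5's: {c1, c8} — 2 commits.

2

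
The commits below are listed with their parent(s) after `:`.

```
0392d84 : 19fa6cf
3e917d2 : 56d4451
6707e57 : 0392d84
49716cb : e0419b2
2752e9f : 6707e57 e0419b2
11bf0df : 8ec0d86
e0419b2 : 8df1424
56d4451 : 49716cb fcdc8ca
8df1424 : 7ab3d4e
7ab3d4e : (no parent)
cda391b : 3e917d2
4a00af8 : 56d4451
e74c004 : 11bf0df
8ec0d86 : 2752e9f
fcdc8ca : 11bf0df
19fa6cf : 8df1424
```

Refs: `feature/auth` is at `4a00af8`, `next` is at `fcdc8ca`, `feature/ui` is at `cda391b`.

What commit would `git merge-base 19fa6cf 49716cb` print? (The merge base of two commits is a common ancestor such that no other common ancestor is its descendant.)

Ancestors of 19fa6cf: {19fa6cf, 7ab3d4e, 8df1424}.
Ancestors of 49716cb: {49716cb, 7ab3d4e, 8df1424, e0419b2}.
Common ancestors: {7ab3d4e, 8df1424}.
Among these, 8df1424 is not an ancestor of any other common ancestor — it is the merge base.

8df1424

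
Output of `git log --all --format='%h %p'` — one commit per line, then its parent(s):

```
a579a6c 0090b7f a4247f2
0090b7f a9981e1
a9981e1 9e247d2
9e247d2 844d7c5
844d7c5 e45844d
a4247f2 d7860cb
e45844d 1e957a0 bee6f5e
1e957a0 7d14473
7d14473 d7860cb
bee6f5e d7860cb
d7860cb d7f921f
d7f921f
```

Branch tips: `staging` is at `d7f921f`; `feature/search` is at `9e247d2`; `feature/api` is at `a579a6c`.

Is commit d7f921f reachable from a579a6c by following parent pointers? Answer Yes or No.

Yes

Ancestors of a579a6c (commits reachable by following parents): {0090b7f, 1e957a0, 7d14473, 844d7c5, 9e247d2, a4247f2, a579a6c, a9981e1, bee6f5e, d7860cb, d7f921f, e45844d}.
d7f921f is in that set, so it is an ancestor of a579a6c.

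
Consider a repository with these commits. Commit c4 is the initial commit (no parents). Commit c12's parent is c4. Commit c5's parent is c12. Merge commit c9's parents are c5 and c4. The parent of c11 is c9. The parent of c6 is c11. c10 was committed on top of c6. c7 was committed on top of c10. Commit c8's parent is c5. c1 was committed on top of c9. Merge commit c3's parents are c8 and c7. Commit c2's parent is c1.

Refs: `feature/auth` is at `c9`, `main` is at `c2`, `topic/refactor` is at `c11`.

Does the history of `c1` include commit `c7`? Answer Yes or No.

Ancestors of c1: {c1, c12, c4, c5, c9}.
c7 is not in that set, so it is not an ancestor of c1.

No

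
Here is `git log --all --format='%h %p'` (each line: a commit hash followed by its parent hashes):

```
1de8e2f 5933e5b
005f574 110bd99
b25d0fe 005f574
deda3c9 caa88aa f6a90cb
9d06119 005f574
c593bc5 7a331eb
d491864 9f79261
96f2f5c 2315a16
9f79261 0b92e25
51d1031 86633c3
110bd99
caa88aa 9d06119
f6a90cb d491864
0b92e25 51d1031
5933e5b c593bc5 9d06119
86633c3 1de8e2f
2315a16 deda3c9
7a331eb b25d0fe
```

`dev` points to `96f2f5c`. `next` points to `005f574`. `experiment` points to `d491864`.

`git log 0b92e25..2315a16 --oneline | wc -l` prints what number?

Reachable from 2315a16: {005f574, 0b92e25, 110bd99, 1de8e2f, 2315a16, 51d1031, 5933e5b, 7a331eb, 86633c3, 9d06119, 9f79261, b25d0fe, c593bc5, caa88aa, d491864, deda3c9, f6a90cb}.
Reachable from 0b92e25: {005f574, 0b92e25, 110bd99, 1de8e2f, 51d1031, 5933e5b, 7a331eb, 86633c3, 9d06119, b25d0fe, c593bc5}.
In 2315a16's history but not 0b92e25's: {2315a16, 9f79261, caa88aa, d491864, deda3c9, f6a90cb} — 6 commits.

6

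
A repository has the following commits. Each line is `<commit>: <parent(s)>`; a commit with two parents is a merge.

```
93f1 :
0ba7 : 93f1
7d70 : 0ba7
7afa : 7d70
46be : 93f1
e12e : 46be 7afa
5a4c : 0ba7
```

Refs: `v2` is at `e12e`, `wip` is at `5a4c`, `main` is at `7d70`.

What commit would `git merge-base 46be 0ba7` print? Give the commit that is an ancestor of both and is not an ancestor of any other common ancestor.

Ancestors of 46be: {46be, 93f1}.
Ancestors of 0ba7: {0ba7, 93f1}.
Common ancestors: {93f1}.
The only common ancestor is 93f1, so it is the merge base.

93f1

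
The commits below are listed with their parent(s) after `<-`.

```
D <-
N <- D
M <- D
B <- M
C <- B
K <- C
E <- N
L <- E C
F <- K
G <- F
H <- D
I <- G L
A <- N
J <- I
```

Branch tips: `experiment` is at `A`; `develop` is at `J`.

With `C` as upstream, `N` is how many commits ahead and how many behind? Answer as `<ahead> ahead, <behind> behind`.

Reachable from N: {D, N}.
Reachable from C: {B, C, D, M}.
Only in N's history (ahead): {N} — 1.
Only in C's history (behind): {B, C, M} — 3.

1 ahead, 3 behind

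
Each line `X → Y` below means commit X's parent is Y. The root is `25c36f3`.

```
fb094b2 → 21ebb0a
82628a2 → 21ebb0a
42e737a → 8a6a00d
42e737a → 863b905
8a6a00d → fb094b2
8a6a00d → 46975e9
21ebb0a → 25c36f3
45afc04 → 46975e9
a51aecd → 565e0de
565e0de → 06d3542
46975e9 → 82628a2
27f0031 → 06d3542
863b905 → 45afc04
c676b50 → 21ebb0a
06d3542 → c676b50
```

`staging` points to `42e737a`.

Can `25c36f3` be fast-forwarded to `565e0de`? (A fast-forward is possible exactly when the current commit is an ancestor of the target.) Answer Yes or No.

Yes

A fast-forward from 25c36f3 to 565e0de is possible iff 25c36f3 is an ancestor of 565e0de.
Ancestors of 565e0de: {06d3542, 21ebb0a, 25c36f3, 565e0de, c676b50}.
25c36f3 is among them, so fast-forward is possible.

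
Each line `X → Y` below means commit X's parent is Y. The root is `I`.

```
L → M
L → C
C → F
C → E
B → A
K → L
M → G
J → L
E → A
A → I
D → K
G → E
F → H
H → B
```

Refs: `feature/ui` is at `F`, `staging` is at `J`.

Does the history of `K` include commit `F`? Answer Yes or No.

Ancestors of K (commits reachable by following parents): {A, B, C, E, F, G, H, I, K, L, M}.
F is in that set, so it is an ancestor of K.

Yes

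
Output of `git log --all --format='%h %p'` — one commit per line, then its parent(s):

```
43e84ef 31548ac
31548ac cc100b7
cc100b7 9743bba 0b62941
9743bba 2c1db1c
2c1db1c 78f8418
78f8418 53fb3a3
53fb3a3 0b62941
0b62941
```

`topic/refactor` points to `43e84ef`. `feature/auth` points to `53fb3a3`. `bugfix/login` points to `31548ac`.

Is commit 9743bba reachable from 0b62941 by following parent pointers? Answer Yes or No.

Ancestors of 0b62941: {0b62941}.
9743bba is not in that set, so it is not an ancestor of 0b62941.

No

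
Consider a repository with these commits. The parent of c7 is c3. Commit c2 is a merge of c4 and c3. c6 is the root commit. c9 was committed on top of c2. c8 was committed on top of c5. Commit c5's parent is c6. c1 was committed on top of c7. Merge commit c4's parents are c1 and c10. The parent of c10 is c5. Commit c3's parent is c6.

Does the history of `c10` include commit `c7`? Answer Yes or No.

No

Ancestors of c10: {c10, c5, c6}.
c7 is not in that set, so it is not an ancestor of c10.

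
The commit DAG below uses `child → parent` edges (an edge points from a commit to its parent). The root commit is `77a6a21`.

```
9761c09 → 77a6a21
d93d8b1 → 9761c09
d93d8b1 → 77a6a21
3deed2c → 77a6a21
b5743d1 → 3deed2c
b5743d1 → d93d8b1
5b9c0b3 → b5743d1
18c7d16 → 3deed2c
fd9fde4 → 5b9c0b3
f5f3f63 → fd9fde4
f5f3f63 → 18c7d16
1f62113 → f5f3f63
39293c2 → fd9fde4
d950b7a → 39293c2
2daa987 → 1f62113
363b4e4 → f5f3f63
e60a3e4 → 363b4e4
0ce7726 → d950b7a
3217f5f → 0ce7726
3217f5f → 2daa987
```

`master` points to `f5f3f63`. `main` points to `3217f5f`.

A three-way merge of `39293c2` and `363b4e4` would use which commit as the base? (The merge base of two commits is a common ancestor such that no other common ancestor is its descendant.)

Ancestors of 39293c2: {39293c2, 3deed2c, 5b9c0b3, 77a6a21, 9761c09, b5743d1, d93d8b1, fd9fde4}.
Ancestors of 363b4e4: {18c7d16, 363b4e4, 3deed2c, 5b9c0b3, 77a6a21, 9761c09, b5743d1, d93d8b1, f5f3f63, fd9fde4}.
Common ancestors: {3deed2c, 5b9c0b3, 77a6a21, 9761c09, b5743d1, d93d8b1, fd9fde4}.
Among these, fd9fde4 is not an ancestor of any other common ancestor — it is the merge base.

fd9fde4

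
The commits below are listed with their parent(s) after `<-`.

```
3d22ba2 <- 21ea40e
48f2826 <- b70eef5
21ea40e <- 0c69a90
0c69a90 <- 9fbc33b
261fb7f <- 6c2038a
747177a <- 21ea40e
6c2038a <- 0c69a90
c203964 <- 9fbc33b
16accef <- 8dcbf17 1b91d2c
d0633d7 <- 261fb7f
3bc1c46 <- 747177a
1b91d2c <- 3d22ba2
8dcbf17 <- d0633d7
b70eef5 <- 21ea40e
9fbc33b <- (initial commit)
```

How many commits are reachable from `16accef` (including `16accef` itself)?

10

Walking parent pointers from 16accef: reachable set = {0c69a90, 16accef, 1b91d2c, 21ea40e, 261fb7f, 3d22ba2, 6c2038a, 8dcbf17, 9fbc33b, d0633d7}.
That is 10 commits.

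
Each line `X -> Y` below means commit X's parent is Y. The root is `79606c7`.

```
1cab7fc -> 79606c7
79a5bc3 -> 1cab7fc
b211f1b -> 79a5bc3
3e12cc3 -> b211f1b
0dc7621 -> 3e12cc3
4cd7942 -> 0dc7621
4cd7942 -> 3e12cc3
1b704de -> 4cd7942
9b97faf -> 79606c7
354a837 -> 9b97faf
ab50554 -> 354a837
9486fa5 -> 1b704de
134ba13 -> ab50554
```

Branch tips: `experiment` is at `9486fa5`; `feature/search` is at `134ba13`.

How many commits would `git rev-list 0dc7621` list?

Walking parent pointers from 0dc7621: reachable set = {0dc7621, 1cab7fc, 3e12cc3, 79606c7, 79a5bc3, b211f1b}.
That is 6 commits.

6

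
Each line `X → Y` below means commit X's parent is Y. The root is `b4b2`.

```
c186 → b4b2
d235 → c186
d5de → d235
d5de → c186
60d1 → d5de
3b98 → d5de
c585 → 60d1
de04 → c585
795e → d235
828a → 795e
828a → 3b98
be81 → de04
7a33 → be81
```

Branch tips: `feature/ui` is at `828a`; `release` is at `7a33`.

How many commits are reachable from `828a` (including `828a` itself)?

7

Walking parent pointers from 828a: reachable set = {3b98, 795e, 828a, b4b2, c186, d235, d5de}.
That is 7 commits.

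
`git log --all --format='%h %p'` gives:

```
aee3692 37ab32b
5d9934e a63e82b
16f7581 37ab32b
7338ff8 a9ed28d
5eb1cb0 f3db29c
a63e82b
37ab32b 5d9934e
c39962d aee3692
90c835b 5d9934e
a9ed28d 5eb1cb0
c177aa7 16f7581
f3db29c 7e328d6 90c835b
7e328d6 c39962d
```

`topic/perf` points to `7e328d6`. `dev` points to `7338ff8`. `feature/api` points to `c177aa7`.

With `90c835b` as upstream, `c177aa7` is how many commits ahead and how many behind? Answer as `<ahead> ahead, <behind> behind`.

3 ahead, 1 behind

Reachable from c177aa7: {16f7581, 37ab32b, 5d9934e, a63e82b, c177aa7}.
Reachable from 90c835b: {5d9934e, 90c835b, a63e82b}.
Only in c177aa7's history (ahead): {16f7581, 37ab32b, c177aa7} — 3.
Only in 90c835b's history (behind): {90c835b} — 1.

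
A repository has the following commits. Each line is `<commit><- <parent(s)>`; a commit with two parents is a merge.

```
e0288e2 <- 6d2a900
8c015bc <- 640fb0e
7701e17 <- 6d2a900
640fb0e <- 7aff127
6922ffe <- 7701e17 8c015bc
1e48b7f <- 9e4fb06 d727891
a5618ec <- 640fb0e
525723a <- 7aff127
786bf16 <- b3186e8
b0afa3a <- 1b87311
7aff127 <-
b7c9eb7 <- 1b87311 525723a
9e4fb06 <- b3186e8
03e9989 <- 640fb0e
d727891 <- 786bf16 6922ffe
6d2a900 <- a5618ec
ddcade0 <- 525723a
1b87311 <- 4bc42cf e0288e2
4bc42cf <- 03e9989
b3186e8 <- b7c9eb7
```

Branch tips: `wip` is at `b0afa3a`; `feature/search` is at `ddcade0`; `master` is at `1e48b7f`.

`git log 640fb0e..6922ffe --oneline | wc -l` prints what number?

5

Reachable from 6922ffe: {640fb0e, 6922ffe, 6d2a900, 7701e17, 7aff127, 8c015bc, a5618ec}.
Reachable from 640fb0e: {640fb0e, 7aff127}.
In 6922ffe's history but not 640fb0e's: {6922ffe, 6d2a900, 7701e17, 8c015bc, a5618ec} — 5 commits.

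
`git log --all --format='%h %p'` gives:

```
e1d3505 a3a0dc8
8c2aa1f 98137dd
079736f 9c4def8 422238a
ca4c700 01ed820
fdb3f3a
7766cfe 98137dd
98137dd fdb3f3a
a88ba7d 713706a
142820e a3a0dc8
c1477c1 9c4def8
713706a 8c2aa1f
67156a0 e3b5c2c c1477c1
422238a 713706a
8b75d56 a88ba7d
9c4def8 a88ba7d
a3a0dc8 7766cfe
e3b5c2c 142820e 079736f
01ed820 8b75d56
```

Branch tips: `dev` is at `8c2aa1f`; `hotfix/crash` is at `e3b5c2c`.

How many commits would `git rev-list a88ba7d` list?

Walking parent pointers from a88ba7d: reachable set = {713706a, 8c2aa1f, 98137dd, a88ba7d, fdb3f3a}.
That is 5 commits.

5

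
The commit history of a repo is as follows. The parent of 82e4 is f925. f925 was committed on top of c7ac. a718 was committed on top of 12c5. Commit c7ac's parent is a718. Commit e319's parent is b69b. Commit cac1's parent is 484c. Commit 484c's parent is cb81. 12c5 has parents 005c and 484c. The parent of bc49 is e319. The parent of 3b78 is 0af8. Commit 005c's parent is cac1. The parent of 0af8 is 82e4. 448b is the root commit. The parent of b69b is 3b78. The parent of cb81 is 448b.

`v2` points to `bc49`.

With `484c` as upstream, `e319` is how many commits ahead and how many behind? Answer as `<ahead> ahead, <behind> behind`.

Reachable from e319: {005c, 0af8, 12c5, 3b78, 448b, 484c, 82e4, a718, b69b, c7ac, cac1, cb81, e319, f925}.
Reachable from 484c: {448b, 484c, cb81}.
Only in e319's history (ahead): {005c, 0af8, 12c5, 3b78, 82e4, a718, b69b, c7ac, cac1, e319, f925} — 11.
Only in 484c's history (behind): {} — 0.

11 ahead, 0 behind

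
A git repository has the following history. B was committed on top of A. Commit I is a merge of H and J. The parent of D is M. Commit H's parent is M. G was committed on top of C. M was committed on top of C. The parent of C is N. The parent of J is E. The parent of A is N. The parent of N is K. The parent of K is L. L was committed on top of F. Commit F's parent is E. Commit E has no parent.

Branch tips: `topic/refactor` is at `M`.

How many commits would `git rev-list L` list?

3

Walking parent pointers from L: reachable set = {E, F, L}.
That is 3 commits.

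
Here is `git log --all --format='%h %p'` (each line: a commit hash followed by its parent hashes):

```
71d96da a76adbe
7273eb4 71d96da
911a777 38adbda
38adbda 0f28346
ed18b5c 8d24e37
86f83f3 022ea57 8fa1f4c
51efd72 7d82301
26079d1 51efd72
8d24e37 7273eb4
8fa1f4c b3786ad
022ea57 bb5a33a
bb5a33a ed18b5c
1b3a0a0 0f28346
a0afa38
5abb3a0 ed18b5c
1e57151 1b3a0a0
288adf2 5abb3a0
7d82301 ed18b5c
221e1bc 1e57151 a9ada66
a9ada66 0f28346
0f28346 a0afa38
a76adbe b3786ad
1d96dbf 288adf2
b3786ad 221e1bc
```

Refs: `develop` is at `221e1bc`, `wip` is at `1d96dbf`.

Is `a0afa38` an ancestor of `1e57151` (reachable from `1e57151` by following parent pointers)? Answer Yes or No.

Ancestors of 1e57151 (commits reachable by following parents): {0f28346, 1b3a0a0, 1e57151, a0afa38}.
a0afa38 is in that set, so it is an ancestor of 1e57151.

Yes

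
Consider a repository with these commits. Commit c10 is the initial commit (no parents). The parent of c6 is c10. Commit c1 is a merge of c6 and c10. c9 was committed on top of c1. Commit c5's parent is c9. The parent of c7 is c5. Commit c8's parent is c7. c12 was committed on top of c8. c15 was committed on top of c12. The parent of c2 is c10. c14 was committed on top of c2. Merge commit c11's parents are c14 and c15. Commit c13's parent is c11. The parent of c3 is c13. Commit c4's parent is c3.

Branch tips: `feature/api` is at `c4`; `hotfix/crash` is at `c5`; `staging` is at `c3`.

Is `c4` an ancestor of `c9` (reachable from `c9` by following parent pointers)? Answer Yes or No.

Ancestors of c9: {c1, c10, c6, c9}.
c4 is not in that set, so it is not an ancestor of c9.

No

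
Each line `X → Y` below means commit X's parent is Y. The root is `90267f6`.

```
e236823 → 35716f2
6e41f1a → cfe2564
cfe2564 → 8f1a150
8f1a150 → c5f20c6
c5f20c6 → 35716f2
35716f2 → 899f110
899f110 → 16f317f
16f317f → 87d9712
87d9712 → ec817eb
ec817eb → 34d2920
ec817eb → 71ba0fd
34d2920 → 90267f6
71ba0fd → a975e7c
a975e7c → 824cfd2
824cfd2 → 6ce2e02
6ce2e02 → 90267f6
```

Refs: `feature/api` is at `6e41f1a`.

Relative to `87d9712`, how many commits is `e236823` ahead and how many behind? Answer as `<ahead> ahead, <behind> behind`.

Reachable from e236823: {16f317f, 34d2920, 35716f2, 6ce2e02, 71ba0fd, 824cfd2, 87d9712, 899f110, 90267f6, a975e7c, e236823, ec817eb}.
Reachable from 87d9712: {34d2920, 6ce2e02, 71ba0fd, 824cfd2, 87d9712, 90267f6, a975e7c, ec817eb}.
Only in e236823's history (ahead): {16f317f, 35716f2, 899f110, e236823} — 4.
Only in 87d9712's history (behind): {} — 0.

4 ahead, 0 behind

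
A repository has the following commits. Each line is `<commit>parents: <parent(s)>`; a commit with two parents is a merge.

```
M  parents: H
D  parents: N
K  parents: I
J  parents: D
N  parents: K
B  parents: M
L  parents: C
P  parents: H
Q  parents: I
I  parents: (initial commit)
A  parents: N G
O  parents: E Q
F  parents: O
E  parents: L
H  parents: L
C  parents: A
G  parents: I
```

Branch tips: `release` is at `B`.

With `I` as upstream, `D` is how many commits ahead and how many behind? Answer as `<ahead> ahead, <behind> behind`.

Reachable from D: {D, I, K, N}.
Reachable from I: {I}.
Only in D's history (ahead): {D, K, N} — 3.
Only in I's history (behind): {} — 0.

3 ahead, 0 behind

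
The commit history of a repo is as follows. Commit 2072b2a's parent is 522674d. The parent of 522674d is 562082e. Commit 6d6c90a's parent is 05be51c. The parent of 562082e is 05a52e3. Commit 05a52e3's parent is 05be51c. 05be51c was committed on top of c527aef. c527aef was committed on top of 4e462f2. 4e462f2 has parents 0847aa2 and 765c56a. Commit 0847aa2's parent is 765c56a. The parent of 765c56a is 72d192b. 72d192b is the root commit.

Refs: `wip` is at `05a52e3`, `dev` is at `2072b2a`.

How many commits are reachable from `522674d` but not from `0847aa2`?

Reachable from 522674d: {05a52e3, 05be51c, 0847aa2, 4e462f2, 522674d, 562082e, 72d192b, 765c56a, c527aef}.
Reachable from 0847aa2: {0847aa2, 72d192b, 765c56a}.
In 522674d's history but not 0847aa2's: {05a52e3, 05be51c, 4e462f2, 522674d, 562082e, c527aef} — 6 commits.

6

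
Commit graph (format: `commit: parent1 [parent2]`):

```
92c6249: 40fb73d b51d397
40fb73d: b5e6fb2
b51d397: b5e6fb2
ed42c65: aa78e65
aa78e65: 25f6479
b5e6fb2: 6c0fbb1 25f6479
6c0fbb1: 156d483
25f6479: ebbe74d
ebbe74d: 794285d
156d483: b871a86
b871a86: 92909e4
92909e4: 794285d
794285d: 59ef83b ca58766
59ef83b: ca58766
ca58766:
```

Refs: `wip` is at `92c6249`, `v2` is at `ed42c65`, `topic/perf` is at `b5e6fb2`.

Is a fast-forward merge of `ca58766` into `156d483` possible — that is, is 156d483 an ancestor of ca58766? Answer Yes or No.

No

A fast-forward from 156d483 to ca58766 is possible iff 156d483 is an ancestor of ca58766.
Ancestors of ca58766: {ca58766}.
156d483 is not among them, so fast-forward is not possible.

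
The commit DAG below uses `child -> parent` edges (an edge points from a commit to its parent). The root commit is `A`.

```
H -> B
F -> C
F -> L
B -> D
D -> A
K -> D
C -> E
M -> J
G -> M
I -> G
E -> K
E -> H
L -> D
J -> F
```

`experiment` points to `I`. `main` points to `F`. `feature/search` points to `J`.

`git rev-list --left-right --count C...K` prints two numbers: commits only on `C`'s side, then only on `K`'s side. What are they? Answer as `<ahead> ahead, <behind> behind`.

4 ahead, 0 behind

Reachable from C: {A, B, C, D, E, H, K}.
Reachable from K: {A, D, K}.
Only in C's history (ahead): {B, C, E, H} — 4.
Only in K's history (behind): {} — 0.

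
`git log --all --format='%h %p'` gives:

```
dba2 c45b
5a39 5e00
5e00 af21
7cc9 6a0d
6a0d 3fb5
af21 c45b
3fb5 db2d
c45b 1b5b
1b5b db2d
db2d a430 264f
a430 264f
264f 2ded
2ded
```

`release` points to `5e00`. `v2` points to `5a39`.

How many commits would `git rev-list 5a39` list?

Walking parent pointers from 5a39: reachable set = {1b5b, 264f, 2ded, 5a39, 5e00, a430, af21, c45b, db2d}.
That is 9 commits.

9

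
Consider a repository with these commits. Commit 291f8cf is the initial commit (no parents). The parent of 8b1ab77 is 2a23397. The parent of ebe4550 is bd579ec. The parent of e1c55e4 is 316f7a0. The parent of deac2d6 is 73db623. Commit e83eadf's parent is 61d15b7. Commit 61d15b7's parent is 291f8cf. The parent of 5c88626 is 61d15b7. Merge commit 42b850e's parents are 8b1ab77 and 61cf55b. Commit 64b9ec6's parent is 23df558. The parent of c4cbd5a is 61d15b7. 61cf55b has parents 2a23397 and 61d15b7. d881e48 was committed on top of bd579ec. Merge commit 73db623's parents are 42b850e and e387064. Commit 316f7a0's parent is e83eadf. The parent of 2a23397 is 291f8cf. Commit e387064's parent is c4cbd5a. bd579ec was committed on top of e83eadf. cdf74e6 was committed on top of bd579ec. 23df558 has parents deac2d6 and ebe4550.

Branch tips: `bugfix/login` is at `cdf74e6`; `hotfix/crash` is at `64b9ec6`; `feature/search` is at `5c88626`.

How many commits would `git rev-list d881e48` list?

Walking parent pointers from d881e48: reachable set = {291f8cf, 61d15b7, bd579ec, d881e48, e83eadf}.
That is 5 commits.

5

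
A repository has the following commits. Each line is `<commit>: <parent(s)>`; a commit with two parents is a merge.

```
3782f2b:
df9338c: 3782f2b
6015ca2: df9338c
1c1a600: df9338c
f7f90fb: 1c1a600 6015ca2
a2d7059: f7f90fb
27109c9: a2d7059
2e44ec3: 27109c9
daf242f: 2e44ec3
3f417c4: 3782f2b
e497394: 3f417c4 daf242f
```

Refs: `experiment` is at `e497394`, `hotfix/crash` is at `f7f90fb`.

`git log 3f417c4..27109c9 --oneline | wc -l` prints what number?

6

Reachable from 27109c9: {1c1a600, 27109c9, 3782f2b, 6015ca2, a2d7059, df9338c, f7f90fb}.
Reachable from 3f417c4: {3782f2b, 3f417c4}.
In 27109c9's history but not 3f417c4's: {1c1a600, 27109c9, 6015ca2, a2d7059, df9338c, f7f90fb} — 6 commits.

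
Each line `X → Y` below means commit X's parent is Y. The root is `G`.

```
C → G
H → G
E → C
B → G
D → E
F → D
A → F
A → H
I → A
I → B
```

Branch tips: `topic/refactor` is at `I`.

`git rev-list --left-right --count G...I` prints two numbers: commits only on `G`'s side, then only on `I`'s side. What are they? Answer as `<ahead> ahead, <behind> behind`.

Reachable from G: {G}.
Reachable from I: {A, B, C, D, E, F, G, H, I}.
Only in G's history (ahead): {} — 0.
Only in I's history (behind): {A, B, C, D, E, F, H, I} — 8.

0 ahead, 8 behind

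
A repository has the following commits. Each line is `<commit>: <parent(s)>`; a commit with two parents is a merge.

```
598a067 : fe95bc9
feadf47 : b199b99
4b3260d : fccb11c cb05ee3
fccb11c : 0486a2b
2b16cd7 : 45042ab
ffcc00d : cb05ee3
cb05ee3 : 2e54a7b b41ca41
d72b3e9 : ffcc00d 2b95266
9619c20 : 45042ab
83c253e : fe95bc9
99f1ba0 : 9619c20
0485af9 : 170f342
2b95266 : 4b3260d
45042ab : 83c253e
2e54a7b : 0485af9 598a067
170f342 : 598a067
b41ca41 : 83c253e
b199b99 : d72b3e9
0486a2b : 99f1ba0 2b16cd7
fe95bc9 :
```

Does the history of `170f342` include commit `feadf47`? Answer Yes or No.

No

Ancestors of 170f342: {170f342, 598a067, fe95bc9}.
feadf47 is not in that set, so it is not an ancestor of 170f342.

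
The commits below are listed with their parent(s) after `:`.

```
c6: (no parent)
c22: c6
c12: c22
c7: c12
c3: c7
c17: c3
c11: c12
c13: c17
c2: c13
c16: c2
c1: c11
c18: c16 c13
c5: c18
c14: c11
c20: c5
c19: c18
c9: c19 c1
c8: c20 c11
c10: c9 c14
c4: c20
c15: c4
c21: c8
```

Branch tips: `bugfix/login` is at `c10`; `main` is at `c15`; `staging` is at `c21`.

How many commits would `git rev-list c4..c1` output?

Reachable from c1: {c1, c11, c12, c22, c6}.
Reachable from c4: {c12, c13, c16, c17, c18, c2, c20, c22, c3, c4, c5, c6, c7}.
In c1's history but not c4's: {c1, c11} — 2 commits.

2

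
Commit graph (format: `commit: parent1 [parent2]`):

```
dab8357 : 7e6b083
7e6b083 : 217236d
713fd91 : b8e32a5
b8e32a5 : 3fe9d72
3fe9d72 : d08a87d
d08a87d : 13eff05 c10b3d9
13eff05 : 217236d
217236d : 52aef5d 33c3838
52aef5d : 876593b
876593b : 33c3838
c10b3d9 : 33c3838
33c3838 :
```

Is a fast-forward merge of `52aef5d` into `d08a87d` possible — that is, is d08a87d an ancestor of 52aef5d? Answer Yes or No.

No

A fast-forward from d08a87d to 52aef5d is possible iff d08a87d is an ancestor of 52aef5d.
Ancestors of 52aef5d: {33c3838, 52aef5d, 876593b}.
d08a87d is not among them, so fast-forward is not possible.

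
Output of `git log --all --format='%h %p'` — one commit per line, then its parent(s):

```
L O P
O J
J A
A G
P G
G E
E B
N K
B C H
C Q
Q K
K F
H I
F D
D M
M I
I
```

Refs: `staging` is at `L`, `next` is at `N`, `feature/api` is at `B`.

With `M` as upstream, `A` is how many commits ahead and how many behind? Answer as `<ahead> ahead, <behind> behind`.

10 ahead, 0 behind

Reachable from A: {A, B, C, D, E, F, G, H, I, K, M, Q}.
Reachable from M: {I, M}.
Only in A's history (ahead): {A, B, C, D, E, F, G, H, K, Q} — 10.
Only in M's history (behind): {} — 0.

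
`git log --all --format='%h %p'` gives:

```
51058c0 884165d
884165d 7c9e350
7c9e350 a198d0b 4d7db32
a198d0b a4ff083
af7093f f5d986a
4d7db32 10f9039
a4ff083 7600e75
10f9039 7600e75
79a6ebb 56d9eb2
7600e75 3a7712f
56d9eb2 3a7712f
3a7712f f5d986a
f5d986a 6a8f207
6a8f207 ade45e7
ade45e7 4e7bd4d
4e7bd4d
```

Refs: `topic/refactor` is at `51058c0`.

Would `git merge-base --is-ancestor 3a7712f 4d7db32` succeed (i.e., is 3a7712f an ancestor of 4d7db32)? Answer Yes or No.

Yes

Ancestors of 4d7db32 (commits reachable by following parents): {10f9039, 3a7712f, 4d7db32, 4e7bd4d, 6a8f207, 7600e75, ade45e7, f5d986a}.
3a7712f is in that set, so it is an ancestor of 4d7db32.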